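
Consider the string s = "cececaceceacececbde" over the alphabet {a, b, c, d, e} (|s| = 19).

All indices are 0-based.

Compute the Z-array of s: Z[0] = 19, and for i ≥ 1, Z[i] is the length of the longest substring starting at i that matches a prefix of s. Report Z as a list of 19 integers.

[19, 0, 3, 0, 1, 0, 4, 0, 2, 0, 0, 5, 0, 3, 0, 1, 0, 0, 0]

Z[0]=19
i=1: fresh scan; Z[1]=0
i=2: fresh scan; Z[2]=3 grow→box=[2,5)
i=3: min(r-i=2, Z[1]=0)=0; Z[3]=0
i=4: min(r-i=1, Z[2]=3)=1; Z[4]=1
i=5: fresh scan; Z[5]=0
i=6: fresh scan; Z[6]=4 grow→box=[6,10)
i=7: min(r-i=3, Z[1]=0)=0; Z[7]=0
i=8: min(r-i=2, Z[2]=3)=2; Z[8]=2
i=9: min(r-i=1, Z[3]=0)=0; Z[9]=0
i=10: fresh scan; Z[10]=0
i=11: fresh scan; Z[11]=5 grow→box=[11,16)
i=12: min(r-i=4, Z[1]=0)=0; Z[12]=0
i=13: min(r-i=3, Z[2]=3)=3; Z[13]=3
i=14: min(r-i=2, Z[3]=0)=0; Z[14]=0
i=15: min(r-i=1, Z[4]=1)=1; Z[15]=1
i=16: fresh scan; Z[16]=0
i=17: fresh scan; Z[17]=0
i=18: fresh scan; Z[18]=0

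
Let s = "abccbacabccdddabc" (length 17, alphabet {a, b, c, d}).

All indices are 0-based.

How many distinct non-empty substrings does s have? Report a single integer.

rank | idx | suffix
   0 |  14 | abc
   1 |   0 | abccbacabccdddabc
   2 |   7 | abccdddabc
   3 |   5 | acabccdddabc
   4 |   4 | bacabccdddabc
   5 |  15 | bc
   6 |   1 | bccbacabccdddabc
   7 |   8 | bccdddabc
   8 |  16 | c
   9 |   6 | cabccdddabc
  10 |   3 | cbacabccdddabc
  11 |   2 | ccbacabccdddabc
  12 |   9 | ccdddabc
  13 |  10 | cdddabc
  14 |  13 | dabc
  15 |  12 | ddabc
  16 |  11 | dddabc

SA = [14, 0, 7, 5, 4, 15, 1, 8, 16, 6, 3, 2, 9, 10, 13, 12, 11]
i: (SA[i-1],SA[i]) lcp shared
  1: (14,0) 3 'abc'
  2: (0,7) 4 'abcc'
  3: (7,5) 1 'a'
  4: (5,4) 0 ''
  5: (4,15) 1 'b'
  6: (15,1) 2 'bc'
  7: (1,8) 3 'bcc'
  8: (8,16) 0 ''
  9: (16,6) 1 'c'
  10: (6,3) 1 'c'
  11: (3,2) 1 'c'
  12: (2,9) 2 'cc'
  13: (9,10) 1 'c'
  14: (10,13) 0 ''
  15: (13,12) 1 'd'
  16: (12,11) 2 'dd'

n(n+1)/2 = 17·18/2 = 153
Σ LCP = 0 + 3 + 4 + 1 + 0 + 1 + 2 + 3 + 0 + 1 + 1 + 1 + 2 + 1 + 0 + 1 + 2 = 23
distinct = 153 − 23 = 130

130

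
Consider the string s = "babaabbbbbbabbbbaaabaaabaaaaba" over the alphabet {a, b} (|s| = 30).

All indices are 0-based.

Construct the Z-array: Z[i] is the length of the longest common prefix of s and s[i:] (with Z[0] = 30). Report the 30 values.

[30, 0, 2, 0, 0, 1, 1, 1, 1, 1, 3, 0, 1, 1, 1, 2, 0, 0, 0, 2, 0, 0, 0, 2, 0, 0, 0, 0, 2, 0]

Z[0]=30
i=1: outside box; Z[1]=0
i=2: outside box; Z[2]=2 extend→box=[2,4)
i=3: min(r-i=1, Z[1]=0)=0; Z[3]=0
i=4: outside box; Z[4]=0
i=5: outside box; Z[5]=1 extend→box=[5,6)
i=6: outside box; Z[6]=1 extend→box=[6,7)
i=7: outside box; Z[7]=1 extend→box=[7,8)
i=8: outside box; Z[8]=1 extend→box=[8,9)
i=9: outside box; Z[9]=1 extend→box=[9,10)
i=10: outside box; Z[10]=3 extend→box=[10,13)
i=11: min(r-i=2, Z[1]=0)=0; Z[11]=0
i=12: min(r-i=1, Z[2]=2)=1; Z[12]=1
i=13: outside box; Z[13]=1 extend→box=[13,14)
i=14: outside box; Z[14]=1 extend→box=[14,15)
i=15: outside box; Z[15]=2 extend→box=[15,17)
i=16: min(r-i=1, Z[1]=0)=0; Z[16]=0
i=17: outside box; Z[17]=0
i=18: outside box; Z[18]=0
i=19: outside box; Z[19]=2 extend→box=[19,21)
i=20: min(r-i=1, Z[1]=0)=0; Z[20]=0
i=21: outside box; Z[21]=0
i=22: outside box; Z[22]=0
i=23: outside box; Z[23]=2 extend→box=[23,25)
i=24: min(r-i=1, Z[1]=0)=0; Z[24]=0
i=25: outside box; Z[25]=0
i=26: outside box; Z[26]=0
i=27: outside box; Z[27]=0
i=28: outside box; Z[28]=2 extend→box=[28,30)
i=29: min(r-i=1, Z[1]=0)=0; Z[29]=0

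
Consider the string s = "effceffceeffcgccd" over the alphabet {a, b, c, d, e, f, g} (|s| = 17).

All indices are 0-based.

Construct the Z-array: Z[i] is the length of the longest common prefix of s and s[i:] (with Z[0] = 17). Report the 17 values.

[17, 0, 0, 0, 5, 0, 0, 0, 1, 4, 0, 0, 0, 0, 0, 0, 0]

Z[0]=17
i=1: i≥r, start 0; Z[1]=0
i=2: i≥r, start 0; Z[2]=0
i=3: i≥r, start 0; Z[3]=0
i=4: i≥r, start 0; Z[4]=5 grow→box=[4,9)
i=5: min(r-i=4, Z[1]=0)=0; Z[5]=0
i=6: min(r-i=3, Z[2]=0)=0; Z[6]=0
i=7: min(r-i=2, Z[3]=0)=0; Z[7]=0
i=8: min(r-i=1, Z[4]=5)=1; Z[8]=1
i=9: i≥r, start 0; Z[9]=4 grow→box=[9,13)
i=10: min(r-i=3, Z[1]=0)=0; Z[10]=0
i=11: min(r-i=2, Z[2]=0)=0; Z[11]=0
i=12: min(r-i=1, Z[3]=0)=0; Z[12]=0
i=13: i≥r, start 0; Z[13]=0
i=14: i≥r, start 0; Z[14]=0
i=15: i≥r, start 0; Z[15]=0
i=16: i≥r, start 0; Z[16]=0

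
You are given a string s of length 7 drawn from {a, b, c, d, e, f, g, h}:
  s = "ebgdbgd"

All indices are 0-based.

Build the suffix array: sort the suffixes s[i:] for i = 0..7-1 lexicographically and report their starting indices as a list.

[4, 1, 6, 3, 0, 5, 2]

rank→(start, suffix):
  0 → (4, 'bgd')
  1 → (1, 'bgdbgd')
  2 → (6, 'd')
  3 → (3, 'dbgd')
  4 → (0, 'ebgdbgd')
  5 → (5, 'gd')
  6 → (2, 'gdbgd')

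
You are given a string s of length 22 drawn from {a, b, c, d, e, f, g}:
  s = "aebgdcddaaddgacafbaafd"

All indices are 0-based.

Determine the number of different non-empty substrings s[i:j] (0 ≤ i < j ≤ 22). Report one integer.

rank→(start, suffix):
  0 → (8, 'aaddgacafbaafd')
  1 → (18, 'aafd')
  2 → (13, 'acafbaafd')
  3 → (9, 'addgacafbaafd')
  4 → (0, 'aebgdcddaaddgacafbaafd')
  5 → (15, 'afbaafd')
  6 → (19, 'afd')
  7 → (17, 'baafd')
  8 → (2, 'bgdcddaaddgacafbaafd')
  9 → (14, 'cafbaafd')
  10 → (5, 'cddaaddgacafbaafd')
  11 → (21, 'd')
  12 → (7, 'daaddgacafbaafd')
  13 → (4, 'dcddaaddgacafbaafd')
  14 → (6, 'ddaaddgacafbaafd')
  15 → (10, 'ddgacafbaafd')
  16 → (11, 'dgacafbaafd')
  17 → (1, 'ebgdcddaaddgacafbaafd')
  18 → (16, 'fbaafd')
  19 → (20, 'fd')
  20 → (12, 'gacafbaafd')
  21 → (3, 'gdcddaaddgacafbaafd')

SA = [8, 18, 13, 9, 0, 15, 19, 17, 2, 14, 5, 21, 7, 4, 6, 10, 11, 1, 16, 20, 12, 3]
rank  pair      lcp
   1  s[8:],s[18:]  2  'aa'
   2  s[18:],s[13:]  1  'a'
   3  s[13:],s[9:]  1  'a'
   4  s[9:],s[0:]  1  'a'
   5  s[0:],s[15:]  1  'a'
   6  s[15:],s[19:]  2  'af'
   7  s[19:],s[17:]  0  ''
   8  s[17:],s[2:]  1  'b'
   9  s[2:],s[14:]  0  ''
  10  s[14:],s[5:]  1  'c'
  11  s[5:],s[21:]  0  ''
  12  s[21:],s[7:]  1  'd'
  13  s[7:],s[4:]  1  'd'
  14  s[4:],s[6:]  1  'd'
  15  s[6:],s[10:]  2  'dd'
  16  s[10:],s[11:]  1  'd'
  17  s[11:],s[1:]  0  ''
  18  s[1:],s[16:]  0  ''
  19  s[16:],s[20:]  1  'f'
  20  s[20:],s[12:]  0  ''
  21  s[12:],s[3:]  1  'g'

n(n+1)/2 = 22·23/2 = 253
Σ LCP = 0 + 2 + 1 + 1 + 1 + 1 + 2 + 0 + 1 + 0 + 1 + 0 + 1 + 1 + 1 + 2 + 1 + 0 + 0 + 1 + 0 + 1 = 18
distinct = 253 − 18 = 235

235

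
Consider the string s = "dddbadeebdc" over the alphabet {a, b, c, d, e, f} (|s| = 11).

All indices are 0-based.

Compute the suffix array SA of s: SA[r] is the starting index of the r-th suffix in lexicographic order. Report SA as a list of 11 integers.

rank→(start, suffix):
  0 → (4, 'adeebdc')
  1 → (3, 'badeebdc')
  2 → (8, 'bdc')
  3 → (10, 'c')
  4 → (2, 'dbadeebdc')
  5 → (9, 'dc')
  6 → (1, 'ddbadeebdc')
  7 → (0, 'dddbadeebdc')
  8 → (5, 'deebdc')
  9 → (7, 'ebdc')
  10 → (6, 'eebdc')

[4, 3, 8, 10, 2, 9, 1, 0, 5, 7, 6]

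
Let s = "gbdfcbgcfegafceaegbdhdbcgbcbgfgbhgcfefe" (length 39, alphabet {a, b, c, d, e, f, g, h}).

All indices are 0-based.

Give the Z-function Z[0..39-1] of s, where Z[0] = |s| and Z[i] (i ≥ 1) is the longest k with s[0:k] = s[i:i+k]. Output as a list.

[39, 0, 0, 0, 0, 0, 1, 0, 0, 0, 1, 0, 0, 0, 0, 0, 0, 3, 0, 0, 0, 0, 0, 0, 2, 0, 0, 0, 1, 0, 2, 0, 0, 1, 0, 0, 0, 0, 0]

Z[0]=39
i=1: fresh scan; Z[1]=0
i=2: fresh scan; Z[2]=0
i=3: fresh scan; Z[3]=0
i=4: fresh scan; Z[4]=0
i=5: fresh scan; Z[5]=0
i=6: fresh scan; Z[6]=1 grow→box=[6,7)
i=7: fresh scan; Z[7]=0
i=8: fresh scan; Z[8]=0
i=9: fresh scan; Z[9]=0
i=10: fresh scan; Z[10]=1 grow→box=[10,11)
i=11: fresh scan; Z[11]=0
i=12: fresh scan; Z[12]=0
i=13: fresh scan; Z[13]=0
i=14: fresh scan; Z[14]=0
i=15: fresh scan; Z[15]=0
i=16: fresh scan; Z[16]=0
i=17: fresh scan; Z[17]=3 grow→box=[17,20)
i=18: min(r-i=2, Z[1]=0)=0; Z[18]=0
i=19: min(r-i=1, Z[2]=0)=0; Z[19]=0
i=20: fresh scan; Z[20]=0
i=21: fresh scan; Z[21]=0
i=22: fresh scan; Z[22]=0
i=23: fresh scan; Z[23]=0
i=24: fresh scan; Z[24]=2 grow→box=[24,26)
i=25: min(r-i=1, Z[1]=0)=0; Z[25]=0
i=26: fresh scan; Z[26]=0
i=27: fresh scan; Z[27]=0
i=28: fresh scan; Z[28]=1 grow→box=[28,29)
i=29: fresh scan; Z[29]=0
i=30: fresh scan; Z[30]=2 grow→box=[30,32)
i=31: min(r-i=1, Z[1]=0)=0; Z[31]=0
i=32: fresh scan; Z[32]=0
i=33: fresh scan; Z[33]=1 grow→box=[33,34)
i=34: fresh scan; Z[34]=0
i=35: fresh scan; Z[35]=0
i=36: fresh scan; Z[36]=0
i=37: fresh scan; Z[37]=0
i=38: fresh scan; Z[38]=0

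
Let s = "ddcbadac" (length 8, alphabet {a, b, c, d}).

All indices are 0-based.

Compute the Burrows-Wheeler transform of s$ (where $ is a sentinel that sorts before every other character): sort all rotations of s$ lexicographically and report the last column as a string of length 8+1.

rank  rotation   last
    0  $ddcbadac  c
    1  ac$ddcbad  d
    2  adac$ddcb  b
    3  badac$ddc  c
    4  c$ddcbada  a
    5  cbadac$dd  d
    6  dac$ddcba  a
    7  dcbadac$d  d
    8  ddcbadac$  $

cdbcadad$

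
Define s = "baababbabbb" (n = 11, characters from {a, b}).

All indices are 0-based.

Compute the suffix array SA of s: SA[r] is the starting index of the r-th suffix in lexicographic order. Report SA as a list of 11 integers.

[1, 2, 4, 7, 10, 0, 3, 6, 9, 5, 8]

sorted suffixes:
  #0 SA[0]=1  'aababbabbb'
  #1 SA[1]=2  'ababbabbb'
  #2 SA[2]=4  'abbabbb'
  #3 SA[3]=7  'abbb'
  #4 SA[4]=10  'b'
  #5 SA[5]=0  'baababbabbb'
  #6 SA[6]=3  'babbabbb'
  #7 SA[7]=6  'babbb'
  #8 SA[8]=9  'bb'
  #9 SA[9]=5  'bbabbb'
  #10 SA[10]=8  'bbb'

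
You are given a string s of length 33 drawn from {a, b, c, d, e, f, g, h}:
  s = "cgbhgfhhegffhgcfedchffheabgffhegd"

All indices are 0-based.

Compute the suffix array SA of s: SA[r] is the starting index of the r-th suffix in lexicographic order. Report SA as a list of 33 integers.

[24, 25, 2, 14, 0, 18, 32, 17, 23, 16, 30, 8, 15, 20, 27, 10, 21, 28, 11, 5, 1, 13, 31, 26, 9, 4, 22, 29, 7, 19, 12, 3, 6]

rank→(start, suffix):
  0 → (24, 'abgffhegd')
  1 → (25, 'bgffhegd')
  2 → (2, 'bhgfhhegffhgcfedchffheabgffhegd')
  3 → (14, 'cfedchffheabgffhegd')
  4 → (0, 'cgbhgfhhegffhgcfedchffheabgffhegd')
  5 → (18, 'chffheabgffhegd')
  6 → (32, 'd')
  7 → (17, 'dchffheabgffhegd')
  8 → (23, 'eabgffhegd')
  9 → (16, 'edchffheabgffhegd')
  10 → (30, 'egd')
  11 → (8, 'egffhgcfedchffheabgffhegd')
  12 → (15, 'fedchffheabgffhegd')
  13 → (20, 'ffheabgffhegd')
  14 → (27, 'ffhegd')
  15 → (10, 'ffhgcfedchffheabgffhegd')
  16 → (21, 'fheabgffhegd')
  17 → (28, 'fhegd')
  18 → (11, 'fhgcfedchffheabgffhegd')
  19 → (5, 'fhhegffhgcfedchffheabgffhegd')
  20 → (1, 'gbhgfhhegffhgcfedchffheabgffhegd')
  21 → (13, 'gcfedchffheabgffhegd')
  22 → (31, 'gd')
  23 → (26, 'gffhegd')
  24 → (9, 'gffhgcfedchffheabgffhegd')
  25 → (4, 'gfhhegffhgcfedchffheabgffhegd')
  26 → (22, 'heabgffhegd')
  27 → (29, 'hegd')
  28 → (7, 'hegffhgcfedchffheabgffhegd')
  29 → (19, 'hffheabgffhegd')
  30 → (12, 'hgcfedchffheabgffhegd')
  31 → (3, 'hgfhhegffhgcfedchffheabgffhegd')
  32 → (6, 'hhegffhgcfedchffheabgffhegd')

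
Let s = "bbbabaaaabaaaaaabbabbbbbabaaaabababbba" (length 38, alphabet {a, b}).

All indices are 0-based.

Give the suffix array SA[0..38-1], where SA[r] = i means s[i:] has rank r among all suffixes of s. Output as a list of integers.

[37, 10, 11, 5, 26, 12, 6, 27, 13, 7, 28, 14, 8, 3, 24, 29, 31, 15, 33, 18, 36, 9, 4, 25, 2, 23, 30, 32, 17, 35, 1, 22, 16, 34, 0, 21, 20, 19]

rank→(start, suffix):
  0 → (37, 'a')
  1 → (10, 'aaaaaabbabbbbbabaaaabababbba')
  2 → (11, 'aaaaabbabbbbbabaaaabababbba')
  3 → (5, 'aaaabaaaaaabbabbbbbabaaaabababbba')
  4 → (26, 'aaaabababbba')
  5 → (12, 'aaaabbabbbbbabaaaabababbba')
  6 → (6, 'aaabaaaaaabbabbbbbabaaaabababbba')
  7 → (27, 'aaabababbba')
  8 → (13, 'aaabbabbbbbabaaaabababbba')
  9 → (7, 'aabaaaaaabbabbbbbabaaaabababbba')
  10 → (28, 'aabababbba')
  11 → (14, 'aabbabbbbbabaaaabababbba')
  12 → (8, 'abaaaaaabbabbbbbabaaaabababbba')
  13 → (3, 'abaaaabaaaaaabbabbbbbabaaaabababbba')
  14 → (24, 'abaaaabababbba')
  15 → (29, 'abababbba')
  16 → (31, 'ababbba')
  17 → (15, 'abbabbbbbabaaaabababbba')
  18 → (33, 'abbba')
  19 → (18, 'abbbbbabaaaabababbba')
  20 → (36, 'ba')
  21 → (9, 'baaaaaabbabbbbbabaaaabababbba')
  22 → (4, 'baaaabaaaaaabbabbbbbabaaaabababbba')
  23 → (25, 'baaaabababbba')
  24 → (2, 'babaaaabaaaaaabbabbbbbabaaaabababbba')
  25 → (23, 'babaaaabababbba')
  26 → (30, 'bababbba')
  27 → (32, 'babbba')
  28 → (17, 'babbbbbabaaaabababbba')
  29 → (35, 'bba')
  30 → (1, 'bbabaaaabaaaaaabbabbbbbabaaaabababbba')
  31 → (22, 'bbabaaaabababbba')
  32 → (16, 'bbabbbbbabaaaabababbba')
  33 → (34, 'bbba')
  34 → (0, 'bbbabaaaabaaaaaabbabbbbbabaaaabababbba')
  35 → (21, 'bbbabaaaabababbba')
  36 → (20, 'bbbbabaaaabababbba')
  37 → (19, 'bbbbbabaaaabababbba')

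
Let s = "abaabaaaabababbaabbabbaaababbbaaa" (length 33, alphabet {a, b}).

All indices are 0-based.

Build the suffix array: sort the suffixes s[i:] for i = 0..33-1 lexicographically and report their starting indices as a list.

sorted suffixes:
  #0 SA[0]=32  'a'
  #1 SA[1]=31  'aa'
  #2 SA[2]=30  'aaa'
  #3 SA[3]=5  'aaaabababbaabbabbaaababbbaaa'
  #4 SA[4]=6  'aaabababbaabbabbaaababbbaaa'
  #5 SA[5]=22  'aaababbbaaa'
  #6 SA[6]=2  'aabaaaabababbaabbabbaaababbbaaa'
  #7 SA[7]=7  'aabababbaabbabbaaababbbaaa'
  #8 SA[8]=23  'aababbbaaa'
  #9 SA[9]=15  'aabbabbaaababbbaaa'
  #10 SA[10]=3  'abaaaabababbaabbabbaaababbbaaa'
  #11 SA[11]=0  'abaabaaaabababbaabbabbaaababbbaaa'
  #12 SA[12]=8  'abababbaabbabbaaababbbaaa'
  #13 SA[13]=10  'ababbaabbabbaaababbbaaa'
  #14 SA[14]=24  'ababbbaaa'
  #15 SA[15]=19  'abbaaababbbaaa'
  #16 SA[16]=12  'abbaabbabbaaababbbaaa'
  #17 SA[17]=16  'abbabbaaababbbaaa'
  #18 SA[18]=26  'abbbaaa'
  #19 SA[19]=29  'baaa'
  #20 SA[20]=4  'baaaabababbaabbabbaaababbbaaa'
  #21 SA[21]=21  'baaababbbaaa'
  #22 SA[22]=1  'baabaaaabababbaabbabbaaababbbaaa'
  #23 SA[23]=14  'baabbabbaaababbbaaa'
  #24 SA[24]=9  'bababbaabbabbaaababbbaaa'
  #25 SA[25]=18  'babbaaababbbaaa'
  #26 SA[26]=11  'babbaabbabbaaababbbaaa'
  #27 SA[27]=25  'babbbaaa'
  #28 SA[28]=28  'bbaaa'
  #29 SA[29]=20  'bbaaababbbaaa'
  #30 SA[30]=13  'bbaabbabbaaababbbaaa'
  #31 SA[31]=17  'bbabbaaababbbaaa'
  #32 SA[32]=27  'bbbaaa'

[32, 31, 30, 5, 6, 22, 2, 7, 23, 15, 3, 0, 8, 10, 24, 19, 12, 16, 26, 29, 4, 21, 1, 14, 9, 18, 11, 25, 28, 20, 13, 17, 27]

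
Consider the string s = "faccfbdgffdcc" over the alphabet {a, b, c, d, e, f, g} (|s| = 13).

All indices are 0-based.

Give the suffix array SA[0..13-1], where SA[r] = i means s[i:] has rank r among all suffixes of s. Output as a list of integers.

sorted suffixes:
  #0 SA[0]=1  'accfbdgffdcc'
  #1 SA[1]=5  'bdgffdcc'
  #2 SA[2]=12  'c'
  #3 SA[3]=11  'cc'
  #4 SA[4]=2  'ccfbdgffdcc'
  #5 SA[5]=3  'cfbdgffdcc'
  #6 SA[6]=10  'dcc'
  #7 SA[7]=6  'dgffdcc'
  #8 SA[8]=0  'faccfbdgffdcc'
  #9 SA[9]=4  'fbdgffdcc'
  #10 SA[10]=9  'fdcc'
  #11 SA[11]=8  'ffdcc'
  #12 SA[12]=7  'gffdcc'

[1, 5, 12, 11, 2, 3, 10, 6, 0, 4, 9, 8, 7]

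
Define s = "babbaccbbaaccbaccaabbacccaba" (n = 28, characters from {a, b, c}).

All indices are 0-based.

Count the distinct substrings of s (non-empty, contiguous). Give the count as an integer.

rank | idx | suffix
   0 |  27 | a
   1 |  17 | aabbacccaba
   2 |   9 | aaccbaccaabbacccaba
   3 |  25 | aba
   4 |   1 | abbaccbbaaccbaccaabbacccaba
   5 |  18 | abbacccaba
   6 |  14 | accaabbacccaba
   7 |  10 | accbaccaabbacccaba
   8 |   4 | accbbaaccbaccaabbacccaba
   9 |  21 | acccaba
  10 |  26 | ba
  11 |   8 | baaccbaccaabbacccaba
  12 |   0 | babbaccbbaaccbaccaabbacccaba
  13 |  13 | baccaabbacccaba
  14 |   3 | baccbbaaccbaccaabbacccaba
  15 |  20 | bacccaba
  16 |   7 | bbaaccbaccaabbacccaba
  17 |   2 | bbaccbbaaccbaccaabbacccaba
  18 |  19 | bbacccaba
  19 |  16 | caabbacccaba
  20 |  24 | caba
  21 |  12 | cbaccaabbacccaba
  22 |   6 | cbbaaccbaccaabbacccaba
  23 |  15 | ccaabbacccaba
  24 |  23 | ccaba
  25 |  11 | ccbaccaabbacccaba
  26 |   5 | ccbbaaccbaccaabbacccaba
  27 |  22 | cccaba

SA = [27, 17, 9, 25, 1, 18, 14, 10, 4, 21, 26, 8, 0, 13, 3, 20, 7, 2, 19, 16, 24, 12, 6, 15, 23, 11, 5, 22]
i: (SA[i-1],SA[i]) lcp shared
  1: (27,17) 1 'a'
  2: (17,9) 2 'aa'
  3: (9,25) 1 'a'
  4: (25,1) 2 'ab'
  5: (1,18) 6 'abbacc'
  6: (18,14) 1 'a'
  7: (14,10) 3 'acc'
  8: (10,4) 4 'accb'
  9: (4,21) 3 'acc'
  10: (21,26) 0 ''
  11: (26,8) 2 'ba'
  12: (8,0) 2 'ba'
  13: (0,13) 2 'ba'
  14: (13,3) 4 'bacc'
  15: (3,20) 4 'bacc'
  16: (20,7) 1 'b'
  17: (7,2) 3 'bba'
  18: (2,19) 5 'bbacc'
  19: (19,16) 0 ''
  20: (16,24) 2 'ca'
  21: (24,12) 1 'c'
  22: (12,6) 2 'cb'
  23: (6,15) 1 'c'
  24: (15,23) 3 'cca'
  25: (23,11) 2 'cc'
  26: (11,5) 3 'ccb'
  27: (5,22) 2 'cc'

n(n+1)/2 = 28·29/2 = 406
Σ LCP = 0 + 1 + 2 + 1 + 2 + 6 + 1 + 3 + 4 + 3 + 0 + 2 + 2 + 2 + 4 + 4 + 1 + 3 + 5 + 0 + 2 + 1 + 2 + 1 + 3 + 2 + 3 + 2 = 62
distinct = 406 − 62 = 344

344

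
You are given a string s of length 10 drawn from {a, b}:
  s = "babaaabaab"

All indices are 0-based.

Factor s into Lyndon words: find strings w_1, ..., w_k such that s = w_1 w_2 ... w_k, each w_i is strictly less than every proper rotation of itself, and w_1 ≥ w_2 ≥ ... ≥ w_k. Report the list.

["b", "ab", "aaabaab"]

emit factor 1: 'b' (i=0, period=1)
emit factor 2: 'ab' (i=1, period=2)
emit factor 3: 'aaabaab' (i=3, period=7)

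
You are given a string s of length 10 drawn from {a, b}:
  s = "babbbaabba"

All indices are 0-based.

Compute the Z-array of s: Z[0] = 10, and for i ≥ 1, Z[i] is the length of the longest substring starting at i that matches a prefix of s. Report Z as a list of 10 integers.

Z[0]=10
i=1: i≥r, start 0; Z[1]=0
i=2: i≥r, start 0; Z[2]=1 scan→box=[2,3)
i=3: i≥r, start 0; Z[3]=1 scan→box=[3,4)
i=4: i≥r, start 0; Z[4]=2 scan→box=[4,6)
i=5: min(r-i=1, Z[1]=0)=0; Z[5]=0
i=6: i≥r, start 0; Z[6]=0
i=7: i≥r, start 0; Z[7]=1 scan→box=[7,8)
i=8: i≥r, start 0; Z[8]=2 scan→box=[8,10)
i=9: min(r-i=1, Z[1]=0)=0; Z[9]=0

[10, 0, 1, 1, 2, 0, 0, 1, 2, 0]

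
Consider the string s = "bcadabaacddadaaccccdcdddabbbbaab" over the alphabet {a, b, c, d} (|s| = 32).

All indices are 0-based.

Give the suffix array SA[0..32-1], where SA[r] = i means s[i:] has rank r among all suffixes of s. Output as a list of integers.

[29, 13, 6, 30, 4, 24, 14, 7, 11, 2, 31, 28, 5, 27, 26, 25, 0, 1, 15, 16, 17, 18, 8, 20, 12, 3, 23, 10, 19, 22, 9, 21]

rank | idx | suffix
   0 |  29 | aab
   1 |  13 | aaccccdcdddabbbbaab
   2 |   6 | aacddadaaccccdcdddabbbbaab
   3 |  30 | ab
   4 |   4 | abaacddadaaccccdcdddabbbbaab
   5 |  24 | abbbbaab
   6 |  14 | accccdcdddabbbbaab
   7 |   7 | acddadaaccccdcdddabbbbaab
   8 |  11 | adaaccccdcdddabbbbaab
   9 |   2 | adabaacddadaaccccdcdddabbbbaab
  10 |  31 | b
  11 |  28 | baab
  12 |   5 | baacddadaaccccdcdddabbbbaab
  13 |  27 | bbaab
  14 |  26 | bbbaab
  15 |  25 | bbbbaab
  16 |   0 | bcadabaacddadaaccccdcdddabbbbaab
  17 |   1 | cadabaacddadaaccccdcdddabbbbaab
  18 |  15 | ccccdcdddabbbbaab
  19 |  16 | cccdcdddabbbbaab
  20 |  17 | ccdcdddabbbbaab
  21 |  18 | cdcdddabbbbaab
  22 |   8 | cddadaaccccdcdddabbbbaab
  23 |  20 | cdddabbbbaab
  24 |  12 | daaccccdcdddabbbbaab
  25 |   3 | dabaacddadaaccccdcdddabbbbaab
  26 |  23 | dabbbbaab
  27 |  10 | dadaaccccdcdddabbbbaab
  28 |  19 | dcdddabbbbaab
  29 |  22 | ddabbbbaab
  30 |   9 | ddadaaccccdcdddabbbbaab
  31 |  21 | dddabbbbaab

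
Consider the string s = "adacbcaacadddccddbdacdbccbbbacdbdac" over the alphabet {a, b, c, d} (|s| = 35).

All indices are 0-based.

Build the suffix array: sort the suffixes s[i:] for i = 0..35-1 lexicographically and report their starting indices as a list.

[6, 33, 7, 2, 19, 28, 0, 9, 27, 26, 25, 4, 22, 31, 17, 34, 5, 8, 24, 3, 23, 13, 20, 29, 14, 32, 1, 18, 21, 30, 16, 12, 15, 11, 10]

rank | idx | suffix
   0 |   6 | aacadddccddbdacdbccbbbacdbdac
   1 |  33 | ac
   2 |   7 | acadddccddbdacdbccbbbacdbdac
   3 |   2 | acbcaacadddccddbdacdbccbbbacdbdac
   4 |  19 | acdbccbbbacdbdac
   5 |  28 | acdbdac
   6 |   0 | adacbcaacadddccddbdacdbccbbbacdbdac
   7 |   9 | adddccddbdacdbccbbbacdbdac
   8 |  27 | bacdbdac
   9 |  26 | bbacdbdac
  10 |  25 | bbbacdbdac
  11 |   4 | bcaacadddccddbdacdbccbbbacdbdac
  12 |  22 | bccbbbacdbdac
  13 |  31 | bdac
  14 |  17 | bdacdbccbbbacdbdac
  15 |  34 | c
  16 |   5 | caacadddccddbdacdbccbbbacdbdac
  17 |   8 | cadddccddbdacdbccbbbacdbdac
  18 |  24 | cbbbacdbdac
  19 |   3 | cbcaacadddccddbdacdbccbbbacdbdac
  20 |  23 | ccbbbacdbdac
  21 |  13 | ccddbdacdbccbbbacdbdac
  22 |  20 | cdbccbbbacdbdac
  23 |  29 | cdbdac
  24 |  14 | cddbdacdbccbbbacdbdac
  25 |  32 | dac
  26 |   1 | dacbcaacadddccddbdacdbccbbbacdbdac
  27 |  18 | dacdbccbbbacdbdac
  28 |  21 | dbccbbbacdbdac
  29 |  30 | dbdac
  30 |  16 | dbdacdbccbbbacdbdac
  31 |  12 | dccddbdacdbccbbbacdbdac
  32 |  15 | ddbdacdbccbbbacdbdac
  33 |  11 | ddccddbdacdbccbbbacdbdac
  34 |  10 | dddccddbdacdbccbbbacdbdac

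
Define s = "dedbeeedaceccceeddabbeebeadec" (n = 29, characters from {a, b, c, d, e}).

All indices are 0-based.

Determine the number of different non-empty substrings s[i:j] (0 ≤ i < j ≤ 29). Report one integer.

rank→(start, suffix):
  0 → (18, 'abbeebeadec')
  1 → (8, 'aceccceeddabbeebeadec')
  2 → (25, 'adec')
  3 → (19, 'bbeebeadec')
  4 → (23, 'beadec')
  5 → (20, 'beebeadec')
  6 → (3, 'beeedaceccceeddabbeebeadec')
  7 → (28, 'c')
  8 → (11, 'ccceeddabbeebeadec')
  9 → (12, 'cceeddabbeebeadec')
  10 → (9, 'ceccceeddabbeebeadec')
  11 → (13, 'ceeddabbeebeadec')
  12 → (17, 'dabbeebeadec')
  13 → (7, 'daceccceeddabbeebeadec')
  14 → (2, 'dbeeedaceccceeddabbeebeadec')
  15 → (16, 'ddabbeebeadec')
  16 → (26, 'dec')
  17 → (0, 'dedbeeedaceccceeddabbeebeadec')
  18 → (24, 'eadec')
  19 → (22, 'ebeadec')
  20 → (27, 'ec')
  21 → (10, 'eccceeddabbeebeadec')
  22 → (6, 'edaceccceeddabbeebeadec')
  23 → (1, 'edbeeedaceccceeddabbeebeadec')
  24 → (15, 'eddabbeebeadec')
  25 → (21, 'eebeadec')
  26 → (5, 'eedaceccceeddabbeebeadec')
  27 → (14, 'eeddabbeebeadec')
  28 → (4, 'eeedaceccceeddabbeebeadec')

SA = [18, 8, 25, 19, 23, 20, 3, 28, 11, 12, 9, 13, 17, 7, 2, 16, 26, 0, 24, 22, 27, 10, 6, 1, 15, 21, 5, 14, 4]
[i] adj suffixes → lcp
  [1] 18/8 → 1 ('a')
  [2] 8/25 → 1 ('a')
  [3] 25/19 → 0 ('')
  [4] 19/23 → 1 ('b')
  [5] 23/20 → 2 ('be')
  [6] 20/3 → 3 ('bee')
  [7] 3/28 → 0 ('')
  [8] 28/11 → 1 ('c')
  [9] 11/12 → 2 ('cc')
  [10] 12/9 → 1 ('c')
  [11] 9/13 → 2 ('ce')
  [12] 13/17 → 0 ('')
  [13] 17/7 → 2 ('da')
  [14] 7/2 → 1 ('d')
  [15] 2/16 → 1 ('d')
  [16] 16/26 → 1 ('d')
  [17] 26/0 → 2 ('de')
  [18] 0/24 → 0 ('')
  [19] 24/22 → 1 ('e')
  [20] 22/27 → 1 ('e')
  [21] 27/10 → 2 ('ec')
  [22] 10/6 → 1 ('e')
  [23] 6/1 → 2 ('ed')
  [24] 1/15 → 2 ('ed')
  [25] 15/21 → 1 ('e')
  [26] 21/5 → 2 ('ee')
  [27] 5/14 → 3 ('eed')
  [28] 14/4 → 2 ('ee')

n(n+1)/2 = 29·30/2 = 435
Σ LCP = 0 + 1 + 1 + 0 + 1 + 2 + 3 + 0 + 1 + 2 + 1 + 2 + 0 + 2 + 1 + 1 + 1 + 2 + 0 + 1 + 1 + 2 + 1 + 2 + 2 + 1 + 2 + 3 + 2 = 38
distinct = 435 − 38 = 397

397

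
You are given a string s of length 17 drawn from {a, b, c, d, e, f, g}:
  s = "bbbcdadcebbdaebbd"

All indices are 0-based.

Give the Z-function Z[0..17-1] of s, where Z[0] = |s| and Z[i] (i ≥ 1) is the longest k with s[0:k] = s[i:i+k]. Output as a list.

Z[0]=17
i=1: fresh scan; Z[1]=2 extend→box=[1,3)
i=2: min(r-i=1, Z[1]=2)=1; Z[2]=1
i=3: fresh scan; Z[3]=0
i=4: fresh scan; Z[4]=0
i=5: fresh scan; Z[5]=0
i=6: fresh scan; Z[6]=0
i=7: fresh scan; Z[7]=0
i=8: fresh scan; Z[8]=0
i=9: fresh scan; Z[9]=2 extend→box=[9,11)
i=10: min(r-i=1, Z[1]=2)=1; Z[10]=1
i=11: fresh scan; Z[11]=0
i=12: fresh scan; Z[12]=0
i=13: fresh scan; Z[13]=0
i=14: fresh scan; Z[14]=2 extend→box=[14,16)
i=15: min(r-i=1, Z[1]=2)=1; Z[15]=1
i=16: fresh scan; Z[16]=0

[17, 2, 1, 0, 0, 0, 0, 0, 0, 2, 1, 0, 0, 0, 2, 1, 0]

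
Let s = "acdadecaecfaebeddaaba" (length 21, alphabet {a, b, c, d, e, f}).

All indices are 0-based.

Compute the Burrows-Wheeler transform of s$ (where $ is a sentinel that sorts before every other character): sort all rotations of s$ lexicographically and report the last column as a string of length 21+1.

abda$dfcaeeaedceaadabc

rank  rotation                last
    0  $acdadecaecfaebeddaaba  a
    1  a$acdadecaecfaebeddaab  b
    2  aaba$acdadecaecfaebedd  d
    3  aba$acdadecaecfaebedda  a
    4  acdadecaecfaebeddaaba$  $
    5  adecaecfaebeddaaba$acd  d
    6  aebeddaaba$acdadecaecf  f
    7  aecfaebeddaaba$acdadec  c
    8  ba$acdadecaecfaebeddaa  a
    9  beddaaba$acdadecaecfae  e
   10  caecfaebeddaaba$acdade  e
   11  cdadecaecfaebeddaaba$a  a
   12  cfaebeddaaba$acdadecae  e
   13  daaba$acdadecaecfaebed  d
   14  dadecaecfaebeddaaba$ac  c
   15  ddaaba$acdadecaecfaebe  e
   16  decaecfaebeddaaba$acda  a
   17  ebeddaaba$acdadecaecfa  a
   18  ecaecfaebeddaaba$acdad  d
   19  ecfaebeddaaba$acdadeca  a
   20  eddaaba$acdadecaecfaeb  b
   21  faebeddaaba$acdadecaec  c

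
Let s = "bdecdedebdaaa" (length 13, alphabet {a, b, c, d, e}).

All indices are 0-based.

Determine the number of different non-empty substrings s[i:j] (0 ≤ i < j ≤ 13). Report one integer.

79

sorted suffixes:
  #0 SA[0]=12  'a'
  #1 SA[1]=11  'aa'
  #2 SA[2]=10  'aaa'
  #3 SA[3]=8  'bdaaa'
  #4 SA[4]=0  'bdecdedebdaaa'
  #5 SA[5]=3  'cdedebdaaa'
  #6 SA[6]=9  'daaa'
  #7 SA[7]=6  'debdaaa'
  #8 SA[8]=1  'decdedebdaaa'
  #9 SA[9]=4  'dedebdaaa'
  #10 SA[10]=7  'ebdaaa'
  #11 SA[11]=2  'ecdedebdaaa'
  #12 SA[12]=5  'edebdaaa'

SA = [12, 11, 10, 8, 0, 3, 9, 6, 1, 4, 7, 2, 5]
[i] adj suffixes → lcp
  [1] 12/11 → 1 ('a')
  [2] 11/10 → 2 ('aa')
  [3] 10/8 → 0 ('')
  [4] 8/0 → 2 ('bd')
  [5] 0/3 → 0 ('')
  [6] 3/9 → 0 ('')
  [7] 9/6 → 1 ('d')
  [8] 6/1 → 2 ('de')
  [9] 1/4 → 2 ('de')
  [10] 4/7 → 0 ('')
  [11] 7/2 → 1 ('e')
  [12] 2/5 → 1 ('e')

n(n+1)/2 = 13·14/2 = 91
Σ LCP = 0 + 1 + 2 + 0 + 2 + 0 + 0 + 1 + 2 + 2 + 0 + 1 + 1 = 12
distinct = 91 − 12 = 79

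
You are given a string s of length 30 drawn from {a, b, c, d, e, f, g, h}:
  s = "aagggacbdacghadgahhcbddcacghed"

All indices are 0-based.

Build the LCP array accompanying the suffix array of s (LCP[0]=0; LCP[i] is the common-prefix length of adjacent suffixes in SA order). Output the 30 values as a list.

rank→(start, suffix):
  0 → (0, 'aagggacbdacghadgahhcbddcacghed')
  1 → (5, 'acbdacghadgahhcbddcacghed')
  2 → (9, 'acghadgahhcbddcacghed')
  3 → (24, 'acghed')
  4 → (13, 'adgahhcbddcacghed')
  5 → (1, 'agggacbdacghadgahhcbddcacghed')
  6 → (16, 'ahhcbddcacghed')
  7 → (7, 'bdacghadgahhcbddcacghed')
  8 → (20, 'bddcacghed')
  9 → (23, 'cacghed')
  10 → (6, 'cbdacghadgahhcbddcacghed')
  11 → (19, 'cbddcacghed')
  12 → (10, 'cghadgahhcbddcacghed')
  13 → (25, 'cghed')
  14 → (29, 'd')
  15 → (8, 'dacghadgahhcbddcacghed')
  16 → (22, 'dcacghed')
  17 → (21, 'ddcacghed')
  18 → (14, 'dgahhcbddcacghed')
  19 → (28, 'ed')
  20 → (4, 'gacbdacghadgahhcbddcacghed')
  21 → (15, 'gahhcbddcacghed')
  22 → (3, 'ggacbdacghadgahhcbddcacghed')
  23 → (2, 'gggacbdacghadgahhcbddcacghed')
  24 → (11, 'ghadgahhcbddcacghed')
  25 → (26, 'ghed')
  26 → (12, 'hadgahhcbddcacghed')
  27 → (18, 'hcbddcacghed')
  28 → (27, 'hed')
  29 → (17, 'hhcbddcacghed')

SA = [0, 5, 9, 24, 13, 1, 16, 7, 20, 23, 6, 19, 10, 25, 29, 8, 22, 21, 14, 28, 4, 15, 3, 2, 11, 26, 12, 18, 27, 17]
i: (SA[i-1],SA[i]) lcp shared
  1: (0,5) 1 'a'
  2: (5,9) 2 'ac'
  3: (9,24) 4 'acgh'
  4: (24,13) 1 'a'
  5: (13,1) 1 'a'
  6: (1,16) 1 'a'
  7: (16,7) 0 ''
  8: (7,20) 2 'bd'
  9: (20,23) 0 ''
  10: (23,6) 1 'c'
  11: (6,19) 3 'cbd'
  12: (19,10) 1 'c'
  13: (10,25) 3 'cgh'
  14: (25,29) 0 ''
  15: (29,8) 1 'd'
  16: (8,22) 1 'd'
  17: (22,21) 1 'd'
  18: (21,14) 1 'd'
  19: (14,28) 0 ''
  20: (28,4) 0 ''
  21: (4,15) 2 'ga'
  22: (15,3) 1 'g'
  23: (3,2) 2 'gg'
  24: (2,11) 1 'g'
  25: (11,26) 2 'gh'
  26: (26,12) 0 ''
  27: (12,18) 1 'h'
  28: (18,27) 1 'h'
  29: (27,17) 1 'h'

[0, 1, 2, 4, 1, 1, 1, 0, 2, 0, 1, 3, 1, 3, 0, 1, 1, 1, 1, 0, 0, 2, 1, 2, 1, 2, 0, 1, 1, 1]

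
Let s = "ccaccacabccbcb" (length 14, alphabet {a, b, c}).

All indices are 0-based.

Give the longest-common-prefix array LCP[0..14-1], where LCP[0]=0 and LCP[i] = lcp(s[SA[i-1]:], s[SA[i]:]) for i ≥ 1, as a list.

[0, 1, 2, 0, 1, 2, 0, 2, 3, 1, 2, 1, 4, 2]

rank→(start, suffix):
  0 → (7, 'abccbcb')
  1 → (5, 'acabccbcb')
  2 → (2, 'accacabccbcb')
  3 → (13, 'b')
  4 → (11, 'bcb')
  5 → (8, 'bccbcb')
  6 → (6, 'cabccbcb')
  7 → (4, 'cacabccbcb')
  8 → (1, 'caccacabccbcb')
  9 → (12, 'cb')
  10 → (10, 'cbcb')
  11 → (3, 'ccacabccbcb')
  12 → (0, 'ccaccacabccbcb')
  13 → (9, 'ccbcb')

SA = [7, 5, 2, 13, 11, 8, 6, 4, 1, 12, 10, 3, 0, 9]
rank  pair      lcp
   1  s[7:],s[5:]  1  'a'
   2  s[5:],s[2:]  2  'ac'
   3  s[2:],s[13:]  0  ''
   4  s[13:],s[11:]  1  'b'
   5  s[11:],s[8:]  2  'bc'
   6  s[8:],s[6:]  0  ''
   7  s[6:],s[4:]  2  'ca'
   8  s[4:],s[1:]  3  'cac'
   9  s[1:],s[12:]  1  'c'
  10  s[12:],s[10:]  2  'cb'
  11  s[10:],s[3:]  1  'c'
  12  s[3:],s[0:]  4  'ccac'
  13  s[0:],s[9:]  2  'cc'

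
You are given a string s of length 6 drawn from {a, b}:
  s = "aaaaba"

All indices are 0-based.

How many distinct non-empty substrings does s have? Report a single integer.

14

sorted suffixes:
  #0 SA[0]=5  'a'
  #1 SA[1]=0  'aaaaba'
  #2 SA[2]=1  'aaaba'
  #3 SA[3]=2  'aaba'
  #4 SA[4]=3  'aba'
  #5 SA[5]=4  'ba'

SA = [5, 0, 1, 2, 3, 4]
i: (SA[i-1],SA[i]) lcp shared
  1: (5,0) 1 'a'
  2: (0,1) 3 'aaa'
  3: (1,2) 2 'aa'
  4: (2,3) 1 'a'
  5: (3,4) 0 ''

n(n+1)/2 = 6·7/2 = 21
Σ LCP = 0 + 1 + 3 + 2 + 1 + 0 = 7
distinct = 21 − 7 = 14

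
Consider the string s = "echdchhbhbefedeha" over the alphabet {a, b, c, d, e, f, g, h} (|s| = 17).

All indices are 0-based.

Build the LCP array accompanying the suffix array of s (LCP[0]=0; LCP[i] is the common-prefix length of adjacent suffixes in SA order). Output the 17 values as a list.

[0, 0, 1, 0, 2, 0, 1, 0, 1, 1, 1, 0, 0, 1, 2, 1, 1]

rank→(start, suffix):
  0 → (16, 'a')
  1 → (9, 'befedeha')
  2 → (7, 'bhbefedeha')
  3 → (1, 'chdchhbhbefedeha')
  4 → (4, 'chhbhbefedeha')
  5 → (3, 'dchhbhbefedeha')
  6 → (13, 'deha')
  7 → (0, 'echdchhbhbefedeha')
  8 → (12, 'edeha')
  9 → (10, 'efedeha')
  10 → (14, 'eha')
  11 → (11, 'fedeha')
  12 → (15, 'ha')
  13 → (8, 'hbefedeha')
  14 → (6, 'hbhbefedeha')
  15 → (2, 'hdchhbhbefedeha')
  16 → (5, 'hhbhbefedeha')

SA = [16, 9, 7, 1, 4, 3, 13, 0, 12, 10, 14, 11, 15, 8, 6, 2, 5]
[i] adj suffixes → lcp
  [1] 16/9 → 0 ('')
  [2] 9/7 → 1 ('b')
  [3] 7/1 → 0 ('')
  [4] 1/4 → 2 ('ch')
  [5] 4/3 → 0 ('')
  [6] 3/13 → 1 ('d')
  [7] 13/0 → 0 ('')
  [8] 0/12 → 1 ('e')
  [9] 12/10 → 1 ('e')
  [10] 10/14 → 1 ('e')
  [11] 14/11 → 0 ('')
  [12] 11/15 → 0 ('')
  [13] 15/8 → 1 ('h')
  [14] 8/6 → 2 ('hb')
  [15] 6/2 → 1 ('h')
  [16] 2/5 → 1 ('h')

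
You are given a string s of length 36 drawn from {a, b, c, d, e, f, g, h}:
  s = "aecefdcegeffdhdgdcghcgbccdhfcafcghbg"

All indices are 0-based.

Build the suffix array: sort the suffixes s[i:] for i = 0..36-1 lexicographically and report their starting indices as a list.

[0, 29, 22, 34, 28, 23, 24, 2, 6, 20, 31, 17, 5, 16, 14, 12, 25, 1, 3, 9, 7, 27, 30, 4, 11, 10, 35, 21, 15, 8, 32, 18, 33, 19, 13, 26]

rank | idx | suffix
   0 |   0 | aecefdcegeffdhdgdcghcgbccdhfcafcghbg
   1 |  29 | afcghbg
   2 |  22 | bccdhfcafcghbg
   3 |  34 | bg
   4 |  28 | cafcghbg
   5 |  23 | ccdhfcafcghbg
   6 |  24 | cdhfcafcghbg
   7 |   2 | cefdcegeffdhdgdcghcgbccdhfcafcghbg
   8 |   6 | cegeffdhdgdcghcgbccdhfcafcghbg
   9 |  20 | cgbccdhfcafcghbg
  10 |  31 | cghbg
  11 |  17 | cghcgbccdhfcafcghbg
  12 |   5 | dcegeffdhdgdcghcgbccdhfcafcghbg
  13 |  16 | dcghcgbccdhfcafcghbg
  14 |  14 | dgdcghcgbccdhfcafcghbg
  15 |  12 | dhdgdcghcgbccdhfcafcghbg
  16 |  25 | dhfcafcghbg
  17 |   1 | ecefdcegeffdhdgdcghcgbccdhfcafcghbg
  18 |   3 | efdcegeffdhdgdcghcgbccdhfcafcghbg
  19 |   9 | effdhdgdcghcgbccdhfcafcghbg
  20 |   7 | egeffdhdgdcghcgbccdhfcafcghbg
  21 |  27 | fcafcghbg
  22 |  30 | fcghbg
  23 |   4 | fdcegeffdhdgdcghcgbccdhfcafcghbg
  24 |  11 | fdhdgdcghcgbccdhfcafcghbg
  25 |  10 | ffdhdgdcghcgbccdhfcafcghbg
  26 |  35 | g
  27 |  21 | gbccdhfcafcghbg
  28 |  15 | gdcghcgbccdhfcafcghbg
  29 |   8 | geffdhdgdcghcgbccdhfcafcghbg
  30 |  32 | ghbg
  31 |  18 | ghcgbccdhfcafcghbg
  32 |  33 | hbg
  33 |  19 | hcgbccdhfcafcghbg
  34 |  13 | hdgdcghcgbccdhfcafcghbg
  35 |  26 | hfcafcghbg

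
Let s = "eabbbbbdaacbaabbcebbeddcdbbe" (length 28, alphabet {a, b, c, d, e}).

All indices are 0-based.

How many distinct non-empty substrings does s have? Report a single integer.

369

rank | idx | suffix
   0 |  12 | aabbcebbeddcdbbe
   1 |   8 | aacbaabbcebbeddcdbbe
   2 |   1 | abbbbbdaacbaabbcebbeddcdbbe
   3 |  13 | abbcebbeddcdbbe
   4 |   9 | acbaabbcebbeddcdbbe
   5 |  11 | baabbcebbeddcdbbe
   6 |   2 | bbbbbdaacbaabbcebbeddcdbbe
   7 |   3 | bbbbdaacbaabbcebbeddcdbbe
   8 |   4 | bbbdaacbaabbcebbeddcdbbe
   9 |  14 | bbcebbeddcdbbe
  10 |   5 | bbdaacbaabbcebbeddcdbbe
  11 |  25 | bbe
  12 |  18 | bbeddcdbbe
  13 |  15 | bcebbeddcdbbe
  14 |   6 | bdaacbaabbcebbeddcdbbe
  15 |  26 | be
  16 |  19 | beddcdbbe
  17 |  10 | cbaabbcebbeddcdbbe
  18 |  23 | cdbbe
  19 |  16 | cebbeddcdbbe
  20 |   7 | daacbaabbcebbeddcdbbe
  21 |  24 | dbbe
  22 |  22 | dcdbbe
  23 |  21 | ddcdbbe
  24 |  27 | e
  25 |   0 | eabbbbbdaacbaabbcebbeddcdbbe
  26 |  17 | ebbeddcdbbe
  27 |  20 | eddcdbbe

SA = [12, 8, 1, 13, 9, 11, 2, 3, 4, 14, 5, 25, 18, 15, 6, 26, 19, 10, 23, 16, 7, 24, 22, 21, 27, 0, 17, 20]
i: (SA[i-1],SA[i]) lcp shared
  1: (12,8) 2 'aa'
  2: (8,1) 1 'a'
  3: (1,13) 3 'abb'
  4: (13,9) 1 'a'
  5: (9,11) 0 ''
  6: (11,2) 1 'b'
  7: (2,3) 4 'bbbb'
  8: (3,4) 3 'bbb'
  9: (4,14) 2 'bb'
  10: (14,5) 2 'bb'
  11: (5,25) 2 'bb'
  12: (25,18) 3 'bbe'
  13: (18,15) 1 'b'
  14: (15,6) 1 'b'
  15: (6,26) 1 'b'
  16: (26,19) 2 'be'
  17: (19,10) 0 ''
  18: (10,23) 1 'c'
  19: (23,16) 1 'c'
  20: (16,7) 0 ''
  21: (7,24) 1 'd'
  22: (24,22) 1 'd'
  23: (22,21) 1 'd'
  24: (21,27) 0 ''
  25: (27,0) 1 'e'
  26: (0,17) 1 'e'
  27: (17,20) 1 'e'

n(n+1)/2 = 28·29/2 = 406
Σ LCP = 0 + 2 + 1 + 3 + 1 + 0 + 1 + 4 + 3 + 2 + 2 + 2 + 3 + 1 + 1 + 1 + 2 + 0 + 1 + 1 + 0 + 1 + 1 + 1 + 0 + 1 + 1 + 1 = 37
distinct = 406 − 37 = 369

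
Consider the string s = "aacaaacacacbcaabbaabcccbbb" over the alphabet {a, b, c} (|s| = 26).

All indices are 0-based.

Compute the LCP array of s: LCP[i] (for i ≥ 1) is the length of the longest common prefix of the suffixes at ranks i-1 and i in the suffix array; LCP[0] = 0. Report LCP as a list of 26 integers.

[0, 2, 3, 2, 4, 1, 2, 1, 3, 4, 2, 0, 1, 1, 2, 2, 1, 2, 0, 3, 2, 3, 1, 2, 1, 2]

rank→(start, suffix):
  0 → (3, 'aaacacacbcaabbaabcccbbb')
  1 → (13, 'aabbaabcccbbb')
  2 → (17, 'aabcccbbb')
  3 → (0, 'aacaaacacacbcaabbaabcccbbb')
  4 → (4, 'aacacacbcaabbaabcccbbb')
  5 → (14, 'abbaabcccbbb')
  6 → (18, 'abcccbbb')
  7 → (1, 'acaaacacacbcaabbaabcccbbb')
  8 → (5, 'acacacbcaabbaabcccbbb')
  9 → (7, 'acacbcaabbaabcccbbb')
  10 → (9, 'acbcaabbaabcccbbb')
  11 → (25, 'b')
  12 → (16, 'baabcccbbb')
  13 → (24, 'bb')
  14 → (15, 'bbaabcccbbb')
  15 → (23, 'bbb')
  16 → (11, 'bcaabbaabcccbbb')
  17 → (19, 'bcccbbb')
  18 → (2, 'caaacacacbcaabbaabcccbbb')
  19 → (12, 'caabbaabcccbbb')
  20 → (6, 'cacacbcaabbaabcccbbb')
  21 → (8, 'cacbcaabbaabcccbbb')
  22 → (22, 'cbbb')
  23 → (10, 'cbcaabbaabcccbbb')
  24 → (21, 'ccbbb')
  25 → (20, 'cccbbb')

SA = [3, 13, 17, 0, 4, 14, 18, 1, 5, 7, 9, 25, 16, 24, 15, 23, 11, 19, 2, 12, 6, 8, 22, 10, 21, 20]
[i] adj suffixes → lcp
  [1] 3/13 → 2 ('aa')
  [2] 13/17 → 3 ('aab')
  [3] 17/0 → 2 ('aa')
  [4] 0/4 → 4 ('aaca')
  [5] 4/14 → 1 ('a')
  [6] 14/18 → 2 ('ab')
  [7] 18/1 → 1 ('a')
  [8] 1/5 → 3 ('aca')
  [9] 5/7 → 4 ('acac')
  [10] 7/9 → 2 ('ac')
  [11] 9/25 → 0 ('')
  [12] 25/16 → 1 ('b')
  [13] 16/24 → 1 ('b')
  [14] 24/15 → 2 ('bb')
  [15] 15/23 → 2 ('bb')
  [16] 23/11 → 1 ('b')
  [17] 11/19 → 2 ('bc')
  [18] 19/2 → 0 ('')
  [19] 2/12 → 3 ('caa')
  [20] 12/6 → 2 ('ca')
  [21] 6/8 → 3 ('cac')
  [22] 8/22 → 1 ('c')
  [23] 22/10 → 2 ('cb')
  [24] 10/21 → 1 ('c')
  [25] 21/20 → 2 ('cc')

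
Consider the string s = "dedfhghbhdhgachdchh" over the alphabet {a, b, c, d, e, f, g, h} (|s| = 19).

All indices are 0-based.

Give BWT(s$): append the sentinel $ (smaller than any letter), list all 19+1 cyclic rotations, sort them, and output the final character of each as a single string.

hghadh$ehddhhhgcbdfc

rank  rotation              last
    0  $dedfhghbhdhgachdchh  h
    1  achdchh$dedfhghbhdhg  g
    2  bhdhgachdchh$dedfhgh  h
    3  chdchh$dedfhghbhdhga  a
    4  chh$dedfhghbhdhgachd  d
    5  dchh$dedfhghbhdhgach  h
    6  dedfhghbhdhgachdchh$  $
    7  dfhghbhdhgachdchh$de  e
    8  dhgachdchh$dedfhghbh  h
    9  edfhghbhdhgachdchh$d  d
   10  fhghbhdhgachdchh$ded  d
   11  gachdchh$dedfhghbhdh  h
   12  ghbhdhgachdchh$dedfh  h
   13  h$dedfhghbhdhgachdch  h
   14  hbhdhgachdchh$dedfhg  g
   15  hdchh$dedfhghbhdhgac  c
   16  hdhgachdchh$dedfhghb  b
   17  hgachdchh$dedfhghbhd  d
   18  hghbhdhgachdchh$dedf  f
   19  hh$dedfhghbhdhgachdc  c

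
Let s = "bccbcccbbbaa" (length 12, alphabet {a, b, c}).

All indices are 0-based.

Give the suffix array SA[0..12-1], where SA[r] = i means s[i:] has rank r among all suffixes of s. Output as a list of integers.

[11, 10, 9, 8, 7, 0, 3, 6, 2, 5, 1, 4]

rank→(start, suffix):
  0 → (11, 'a')
  1 → (10, 'aa')
  2 → (9, 'baa')
  3 → (8, 'bbaa')
  4 → (7, 'bbbaa')
  5 → (0, 'bccbcccbbbaa')
  6 → (3, 'bcccbbbaa')
  7 → (6, 'cbbbaa')
  8 → (2, 'cbcccbbbaa')
  9 → (5, 'ccbbbaa')
  10 → (1, 'ccbcccbbbaa')
  11 → (4, 'cccbbbaa')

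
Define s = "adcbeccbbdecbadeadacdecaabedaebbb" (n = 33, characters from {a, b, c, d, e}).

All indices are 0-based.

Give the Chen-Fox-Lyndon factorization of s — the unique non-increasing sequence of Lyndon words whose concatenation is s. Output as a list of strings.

emit factor 1: 'adcbeccbbdecbade' (i=0, period=16)
emit factor 2: 'ad' (i=16, period=2)
emit factor 3: 'acdec' (i=18, period=5)
emit factor 4: 'aabedaebbb' (i=23, period=10)

["adcbeccbbdecbade", "ad", "acdec", "aabedaebbb"]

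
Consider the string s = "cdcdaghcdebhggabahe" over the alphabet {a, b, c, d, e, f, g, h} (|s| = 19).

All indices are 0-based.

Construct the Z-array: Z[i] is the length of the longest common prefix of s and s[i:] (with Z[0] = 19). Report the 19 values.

[19, 0, 2, 0, 0, 0, 0, 2, 0, 0, 0, 0, 0, 0, 0, 0, 0, 0, 0]

Z[0]=19
i=1: i≥r, start 0; Z[1]=0
i=2: i≥r, start 0; Z[2]=2 grow→box=[2,4)
i=3: min(r-i=1, Z[1]=0)=0; Z[3]=0
i=4: i≥r, start 0; Z[4]=0
i=5: i≥r, start 0; Z[5]=0
i=6: i≥r, start 0; Z[6]=0
i=7: i≥r, start 0; Z[7]=2 grow→box=[7,9)
i=8: min(r-i=1, Z[1]=0)=0; Z[8]=0
i=9: i≥r, start 0; Z[9]=0
i=10: i≥r, start 0; Z[10]=0
i=11: i≥r, start 0; Z[11]=0
i=12: i≥r, start 0; Z[12]=0
i=13: i≥r, start 0; Z[13]=0
i=14: i≥r, start 0; Z[14]=0
i=15: i≥r, start 0; Z[15]=0
i=16: i≥r, start 0; Z[16]=0
i=17: i≥r, start 0; Z[17]=0
i=18: i≥r, start 0; Z[18]=0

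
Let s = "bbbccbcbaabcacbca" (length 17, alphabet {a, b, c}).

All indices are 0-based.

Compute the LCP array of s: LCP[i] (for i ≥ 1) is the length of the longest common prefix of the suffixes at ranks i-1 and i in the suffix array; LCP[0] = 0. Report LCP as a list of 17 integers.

[0, 1, 1, 1, 0, 1, 2, 1, 3, 2, 2, 0, 2, 1, 2, 3, 1]

rank→(start, suffix):
  0 → (16, 'a')
  1 → (8, 'aabcacbca')
  2 → (9, 'abcacbca')
  3 → (12, 'acbca')
  4 → (7, 'baabcacbca')
  5 → (0, 'bbbccbcbaabcacbca')
  6 → (1, 'bbccbcbaabcacbca')
  7 → (14, 'bca')
  8 → (10, 'bcacbca')
  9 → (5, 'bcbaabcacbca')
  10 → (2, 'bccbcbaabcacbca')
  11 → (15, 'ca')
  12 → (11, 'cacbca')
  13 → (6, 'cbaabcacbca')
  14 → (13, 'cbca')
  15 → (4, 'cbcbaabcacbca')
  16 → (3, 'ccbcbaabcacbca')

SA = [16, 8, 9, 12, 7, 0, 1, 14, 10, 5, 2, 15, 11, 6, 13, 4, 3]
[i] adj suffixes → lcp
  [1] 16/8 → 1 ('a')
  [2] 8/9 → 1 ('a')
  [3] 9/12 → 1 ('a')
  [4] 12/7 → 0 ('')
  [5] 7/0 → 1 ('b')
  [6] 0/1 → 2 ('bb')
  [7] 1/14 → 1 ('b')
  [8] 14/10 → 3 ('bca')
  [9] 10/5 → 2 ('bc')
  [10] 5/2 → 2 ('bc')
  [11] 2/15 → 0 ('')
  [12] 15/11 → 2 ('ca')
  [13] 11/6 → 1 ('c')
  [14] 6/13 → 2 ('cb')
  [15] 13/4 → 3 ('cbc')
  [16] 4/3 → 1 ('c')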